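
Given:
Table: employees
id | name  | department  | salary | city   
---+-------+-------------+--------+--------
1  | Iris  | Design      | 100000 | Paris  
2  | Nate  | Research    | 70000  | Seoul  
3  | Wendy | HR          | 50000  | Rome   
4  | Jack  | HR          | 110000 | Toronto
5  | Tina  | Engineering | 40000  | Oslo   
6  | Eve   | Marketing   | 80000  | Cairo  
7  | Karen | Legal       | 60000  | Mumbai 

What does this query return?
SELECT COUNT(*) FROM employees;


COUNT(*) counts all rows

7


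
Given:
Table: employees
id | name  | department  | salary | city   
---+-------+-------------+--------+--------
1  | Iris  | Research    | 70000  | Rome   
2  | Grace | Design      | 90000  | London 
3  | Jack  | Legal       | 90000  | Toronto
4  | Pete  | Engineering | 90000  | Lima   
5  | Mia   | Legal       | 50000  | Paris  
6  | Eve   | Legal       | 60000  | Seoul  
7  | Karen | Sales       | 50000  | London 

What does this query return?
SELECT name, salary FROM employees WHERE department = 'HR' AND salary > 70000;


Filtering: department = 'HR' AND salary > 70000
Matching: 0 rows

Empty result set (0 rows)


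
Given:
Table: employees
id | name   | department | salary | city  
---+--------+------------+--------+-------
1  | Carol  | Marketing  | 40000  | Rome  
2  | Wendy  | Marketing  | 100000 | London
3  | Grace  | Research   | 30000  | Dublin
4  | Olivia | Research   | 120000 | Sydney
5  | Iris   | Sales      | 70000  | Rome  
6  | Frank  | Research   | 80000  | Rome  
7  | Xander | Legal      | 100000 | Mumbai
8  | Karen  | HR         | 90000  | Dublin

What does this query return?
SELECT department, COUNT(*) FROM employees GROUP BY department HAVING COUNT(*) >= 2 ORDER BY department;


Groups with count >= 2:
  Marketing: 2 -> PASS
  Research: 3 -> PASS
  HR: 1 -> filtered out
  Legal: 1 -> filtered out
  Sales: 1 -> filtered out


2 groups:
Marketing, 2
Research, 3


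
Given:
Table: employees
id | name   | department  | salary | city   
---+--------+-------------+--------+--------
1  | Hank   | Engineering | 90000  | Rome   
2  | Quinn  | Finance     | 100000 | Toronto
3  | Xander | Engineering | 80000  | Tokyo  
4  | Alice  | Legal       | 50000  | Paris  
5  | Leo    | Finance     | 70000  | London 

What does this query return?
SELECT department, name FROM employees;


Projecting columns: department, name

5 rows:
Engineering, Hank
Finance, Quinn
Engineering, Xander
Legal, Alice
Finance, Leo


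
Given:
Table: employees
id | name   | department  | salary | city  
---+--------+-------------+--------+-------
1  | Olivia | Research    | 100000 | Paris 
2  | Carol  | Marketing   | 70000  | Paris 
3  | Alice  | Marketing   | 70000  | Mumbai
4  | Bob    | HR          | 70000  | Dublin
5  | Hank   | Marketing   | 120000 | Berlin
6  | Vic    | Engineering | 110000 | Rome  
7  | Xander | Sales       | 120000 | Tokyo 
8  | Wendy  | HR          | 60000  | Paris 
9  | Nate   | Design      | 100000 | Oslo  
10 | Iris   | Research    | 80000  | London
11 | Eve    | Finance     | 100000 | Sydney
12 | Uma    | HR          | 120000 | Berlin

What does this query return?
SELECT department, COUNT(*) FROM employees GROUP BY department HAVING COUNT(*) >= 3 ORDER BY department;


Groups with count >= 3:
  HR: 3 -> PASS
  Marketing: 3 -> PASS
  Design: 1 -> filtered out
  Engineering: 1 -> filtered out
  Finance: 1 -> filtered out
  Research: 2 -> filtered out
  Sales: 1 -> filtered out


2 groups:
HR, 3
Marketing, 3


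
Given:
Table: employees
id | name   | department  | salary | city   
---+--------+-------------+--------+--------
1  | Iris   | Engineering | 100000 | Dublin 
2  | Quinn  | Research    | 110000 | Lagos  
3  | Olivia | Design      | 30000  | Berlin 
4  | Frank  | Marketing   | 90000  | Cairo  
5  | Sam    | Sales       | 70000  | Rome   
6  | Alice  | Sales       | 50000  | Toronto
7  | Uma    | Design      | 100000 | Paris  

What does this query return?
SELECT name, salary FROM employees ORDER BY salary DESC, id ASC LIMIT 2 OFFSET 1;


Sort by salary DESC (id ASC tiebreak), then skip 1 and take 2
Rows 2 through 3

2 rows:
Iris, 100000
Uma, 100000


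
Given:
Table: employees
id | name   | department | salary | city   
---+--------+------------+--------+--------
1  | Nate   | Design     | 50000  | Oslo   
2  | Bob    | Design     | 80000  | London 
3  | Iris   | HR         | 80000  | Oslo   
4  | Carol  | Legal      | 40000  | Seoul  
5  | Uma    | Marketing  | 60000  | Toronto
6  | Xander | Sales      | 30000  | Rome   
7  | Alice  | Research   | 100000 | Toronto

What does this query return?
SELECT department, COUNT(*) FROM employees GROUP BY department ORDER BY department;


Assigning each row to its department group:
  Nate -> Design
  Bob -> Design
  Iris -> HR
  Carol -> Legal
  Uma -> Marketing
  Xander -> Sales
  Alice -> Research


6 groups:
Design, 2
HR, 1
Legal, 1
Marketing, 1
Research, 1
Sales, 1


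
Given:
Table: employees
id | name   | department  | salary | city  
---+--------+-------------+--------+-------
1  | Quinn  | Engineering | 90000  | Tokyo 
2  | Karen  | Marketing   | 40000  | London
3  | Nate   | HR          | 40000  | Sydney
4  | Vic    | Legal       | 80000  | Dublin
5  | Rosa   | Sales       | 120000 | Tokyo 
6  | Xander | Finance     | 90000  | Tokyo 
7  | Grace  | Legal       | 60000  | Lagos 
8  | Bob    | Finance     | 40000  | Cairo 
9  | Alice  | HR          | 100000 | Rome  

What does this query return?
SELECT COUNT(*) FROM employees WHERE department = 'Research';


Counting rows where department = 'Research'


0


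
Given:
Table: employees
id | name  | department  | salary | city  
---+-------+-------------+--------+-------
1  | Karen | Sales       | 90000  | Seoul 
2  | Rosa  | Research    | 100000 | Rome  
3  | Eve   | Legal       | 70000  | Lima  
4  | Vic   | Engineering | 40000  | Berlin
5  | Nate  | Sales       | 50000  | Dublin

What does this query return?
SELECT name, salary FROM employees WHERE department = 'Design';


Filtering: department = 'Design'
Matching rows: 0

Empty result set (0 rows)


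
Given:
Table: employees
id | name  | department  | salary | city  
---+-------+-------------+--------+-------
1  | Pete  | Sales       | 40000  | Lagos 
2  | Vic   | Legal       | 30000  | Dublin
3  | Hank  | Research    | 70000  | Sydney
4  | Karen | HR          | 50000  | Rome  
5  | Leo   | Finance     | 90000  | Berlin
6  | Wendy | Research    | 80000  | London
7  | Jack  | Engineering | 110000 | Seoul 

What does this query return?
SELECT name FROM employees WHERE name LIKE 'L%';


LIKE 'L%' matches names starting with 'L'
Matching: 1

1 rows:
Leo


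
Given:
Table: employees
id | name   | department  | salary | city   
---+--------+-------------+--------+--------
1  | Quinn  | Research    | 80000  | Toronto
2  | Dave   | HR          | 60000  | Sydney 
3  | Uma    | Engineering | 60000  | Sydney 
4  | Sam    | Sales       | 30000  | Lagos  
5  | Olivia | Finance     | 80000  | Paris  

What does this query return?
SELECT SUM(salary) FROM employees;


SUM(salary) = 80000 + 60000 + 60000 + 30000 + 80000 = 310000

310000


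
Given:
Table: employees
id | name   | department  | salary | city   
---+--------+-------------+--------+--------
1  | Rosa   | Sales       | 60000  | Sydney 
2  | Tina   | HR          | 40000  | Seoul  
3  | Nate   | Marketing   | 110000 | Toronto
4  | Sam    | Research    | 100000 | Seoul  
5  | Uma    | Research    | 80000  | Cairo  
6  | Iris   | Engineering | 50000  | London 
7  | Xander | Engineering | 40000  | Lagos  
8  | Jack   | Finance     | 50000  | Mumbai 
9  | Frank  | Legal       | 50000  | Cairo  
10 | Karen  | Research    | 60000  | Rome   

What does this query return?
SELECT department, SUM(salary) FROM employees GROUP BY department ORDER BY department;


Summing salary within each department:
  Engineering: 50000 + 40000 = 90000
  Finance: 50000 = 50000
  HR: 40000 = 40000
  Legal: 50000 = 50000
  Marketing: 110000 = 110000
  Research: 100000 + 80000 + 60000 = 240000
  Sales: 60000 = 60000


7 groups:
Engineering, 90000
Finance, 50000
HR, 40000
Legal, 50000
Marketing, 110000
Research, 240000
Sales, 60000


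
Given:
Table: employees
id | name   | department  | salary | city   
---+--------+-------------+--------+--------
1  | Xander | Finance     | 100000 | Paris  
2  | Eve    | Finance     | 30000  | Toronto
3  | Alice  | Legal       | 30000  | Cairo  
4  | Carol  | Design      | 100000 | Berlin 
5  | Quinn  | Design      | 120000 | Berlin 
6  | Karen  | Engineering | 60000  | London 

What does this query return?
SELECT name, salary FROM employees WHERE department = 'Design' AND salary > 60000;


Filtering: department = 'Design' AND salary > 60000
Matching: 2 rows

2 rows:
Carol, 100000
Quinn, 120000


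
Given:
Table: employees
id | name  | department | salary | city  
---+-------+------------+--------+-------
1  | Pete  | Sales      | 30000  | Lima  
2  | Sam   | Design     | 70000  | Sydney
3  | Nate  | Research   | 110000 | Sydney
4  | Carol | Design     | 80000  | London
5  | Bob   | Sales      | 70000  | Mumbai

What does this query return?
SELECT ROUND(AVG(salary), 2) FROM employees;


SUM(salary) = 360000
COUNT = 5
ROUND(AVG, 2) = ROUND(360000 / 5, 2) = 72000.0

72000.0


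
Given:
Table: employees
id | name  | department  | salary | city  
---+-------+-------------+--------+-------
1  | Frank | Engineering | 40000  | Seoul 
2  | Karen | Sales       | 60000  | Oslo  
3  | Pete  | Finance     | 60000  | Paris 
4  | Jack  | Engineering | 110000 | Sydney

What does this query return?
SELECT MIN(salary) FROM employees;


Salaries: 40000, 60000, 60000, 110000
MIN = 40000

40000


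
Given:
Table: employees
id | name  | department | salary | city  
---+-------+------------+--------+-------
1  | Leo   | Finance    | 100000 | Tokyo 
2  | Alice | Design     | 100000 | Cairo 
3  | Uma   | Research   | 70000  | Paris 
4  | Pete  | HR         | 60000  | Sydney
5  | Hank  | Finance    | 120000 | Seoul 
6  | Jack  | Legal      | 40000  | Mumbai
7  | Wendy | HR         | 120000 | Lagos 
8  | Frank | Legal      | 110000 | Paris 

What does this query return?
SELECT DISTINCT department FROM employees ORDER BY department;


All 'department' values (row order): Finance, Design, Research, HR, Finance, Legal, HR, Legal
Removing duplicates leaves 5 unique value(s).

5 values:
Design
Finance
HR
Legal
Research


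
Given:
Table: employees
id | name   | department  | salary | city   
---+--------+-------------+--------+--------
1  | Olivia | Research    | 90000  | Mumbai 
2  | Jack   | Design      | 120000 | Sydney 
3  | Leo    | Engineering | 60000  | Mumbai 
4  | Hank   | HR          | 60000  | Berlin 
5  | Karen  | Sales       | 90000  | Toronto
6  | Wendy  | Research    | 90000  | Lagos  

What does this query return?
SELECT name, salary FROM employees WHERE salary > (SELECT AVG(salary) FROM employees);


Subquery: AVG(salary) = 85000.0
Filtering: salary > 85000.0
  Olivia (90000) -> MATCH
  Jack (120000) -> MATCH
  Karen (90000) -> MATCH
  Wendy (90000) -> MATCH


4 rows:
Olivia, 90000
Jack, 120000
Karen, 90000
Wendy, 90000


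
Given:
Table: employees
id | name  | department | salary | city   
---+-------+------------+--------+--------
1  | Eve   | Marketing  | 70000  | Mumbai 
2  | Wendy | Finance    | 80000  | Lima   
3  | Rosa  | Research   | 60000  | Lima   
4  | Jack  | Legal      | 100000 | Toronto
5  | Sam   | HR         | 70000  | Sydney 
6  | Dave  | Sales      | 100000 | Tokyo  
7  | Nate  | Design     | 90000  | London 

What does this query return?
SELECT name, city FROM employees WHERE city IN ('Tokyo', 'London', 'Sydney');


Filtering: city IN ('Tokyo', 'London', 'Sydney')
Matching: 3 rows

3 rows:
Sam, Sydney
Dave, Tokyo
Nate, London


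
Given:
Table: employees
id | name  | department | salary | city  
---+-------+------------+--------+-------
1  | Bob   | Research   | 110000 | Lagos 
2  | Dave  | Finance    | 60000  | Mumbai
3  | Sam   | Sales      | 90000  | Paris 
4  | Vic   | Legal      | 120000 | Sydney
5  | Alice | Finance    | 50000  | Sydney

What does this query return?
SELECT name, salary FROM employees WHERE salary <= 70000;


Filtering: salary <= 70000
Matching: 2 rows

2 rows:
Dave, 60000
Alice, 50000


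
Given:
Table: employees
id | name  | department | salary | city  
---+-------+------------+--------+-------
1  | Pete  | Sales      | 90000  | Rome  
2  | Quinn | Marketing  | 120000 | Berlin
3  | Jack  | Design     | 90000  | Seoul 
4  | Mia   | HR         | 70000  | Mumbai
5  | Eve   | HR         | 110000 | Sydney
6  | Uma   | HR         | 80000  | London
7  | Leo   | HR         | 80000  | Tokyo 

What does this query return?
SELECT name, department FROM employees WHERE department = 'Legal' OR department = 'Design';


Filtering: department = 'Legal' OR 'Design'
Matching: 1 rows

1 rows:
Jack, Design


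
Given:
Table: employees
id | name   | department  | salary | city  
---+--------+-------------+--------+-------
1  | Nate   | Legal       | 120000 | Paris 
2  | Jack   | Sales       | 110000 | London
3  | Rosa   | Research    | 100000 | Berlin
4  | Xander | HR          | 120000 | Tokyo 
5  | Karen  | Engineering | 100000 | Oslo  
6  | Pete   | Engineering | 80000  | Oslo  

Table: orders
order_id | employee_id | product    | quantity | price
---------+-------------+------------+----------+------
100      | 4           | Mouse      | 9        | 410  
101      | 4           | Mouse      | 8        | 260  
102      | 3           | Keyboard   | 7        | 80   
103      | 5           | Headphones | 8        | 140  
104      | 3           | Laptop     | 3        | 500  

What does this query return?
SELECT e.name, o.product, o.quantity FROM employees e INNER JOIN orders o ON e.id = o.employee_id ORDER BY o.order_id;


Joining employees.id = orders.employee_id:
  employee Xander (id=4) -> order Mouse
  employee Xander (id=4) -> order Mouse
  employee Rosa (id=3) -> order Keyboard
  employee Karen (id=5) -> order Headphones
  employee Rosa (id=3) -> order Laptop


5 rows:
Xander, Mouse, 9
Xander, Mouse, 8
Rosa, Keyboard, 7
Karen, Headphones, 8
Rosa, Laptop, 3


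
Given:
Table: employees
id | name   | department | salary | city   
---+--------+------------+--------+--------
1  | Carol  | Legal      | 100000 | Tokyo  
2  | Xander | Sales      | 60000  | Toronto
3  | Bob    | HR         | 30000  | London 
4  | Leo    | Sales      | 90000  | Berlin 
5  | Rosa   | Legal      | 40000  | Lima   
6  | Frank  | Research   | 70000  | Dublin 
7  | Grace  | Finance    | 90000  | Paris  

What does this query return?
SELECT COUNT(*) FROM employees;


COUNT(*) counts all rows

7


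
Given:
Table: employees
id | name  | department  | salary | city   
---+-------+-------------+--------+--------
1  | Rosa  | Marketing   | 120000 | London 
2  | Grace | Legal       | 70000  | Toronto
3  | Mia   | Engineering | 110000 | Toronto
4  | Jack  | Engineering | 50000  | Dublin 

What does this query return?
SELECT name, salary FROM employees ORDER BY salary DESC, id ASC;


Sorting by salary DESC, then id ASC for ties

4 rows:
Rosa, 120000
Mia, 110000
Grace, 70000
Jack, 50000


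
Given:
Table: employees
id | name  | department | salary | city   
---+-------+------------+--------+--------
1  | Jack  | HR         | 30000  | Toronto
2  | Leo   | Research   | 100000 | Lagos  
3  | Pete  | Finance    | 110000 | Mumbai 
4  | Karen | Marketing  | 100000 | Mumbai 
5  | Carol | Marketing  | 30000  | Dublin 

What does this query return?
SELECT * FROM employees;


SELECT * returns all 5 rows with all columns

5 rows:
1, Jack, HR, 30000, Toronto
2, Leo, Research, 100000, Lagos
3, Pete, Finance, 110000, Mumbai
4, Karen, Marketing, 100000, Mumbai
5, Carol, Marketing, 30000, Dublin


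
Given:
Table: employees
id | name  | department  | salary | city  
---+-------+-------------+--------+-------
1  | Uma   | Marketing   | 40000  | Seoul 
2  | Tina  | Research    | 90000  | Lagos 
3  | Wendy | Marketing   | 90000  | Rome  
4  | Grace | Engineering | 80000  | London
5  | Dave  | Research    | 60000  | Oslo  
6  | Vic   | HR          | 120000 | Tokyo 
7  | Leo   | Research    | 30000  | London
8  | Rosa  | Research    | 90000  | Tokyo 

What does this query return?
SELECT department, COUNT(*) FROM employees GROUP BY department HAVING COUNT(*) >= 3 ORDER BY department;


Groups with count >= 3:
  Research: 4 -> PASS
  Engineering: 1 -> filtered out
  HR: 1 -> filtered out
  Marketing: 2 -> filtered out


1 groups:
Research, 4


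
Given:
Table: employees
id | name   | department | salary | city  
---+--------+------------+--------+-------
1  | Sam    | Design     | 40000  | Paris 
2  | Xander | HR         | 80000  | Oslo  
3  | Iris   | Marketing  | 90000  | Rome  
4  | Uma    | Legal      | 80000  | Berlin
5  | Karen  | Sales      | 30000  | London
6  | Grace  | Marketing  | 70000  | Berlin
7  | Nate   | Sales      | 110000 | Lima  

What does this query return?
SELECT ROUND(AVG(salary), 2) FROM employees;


SUM(salary) = 500000
COUNT = 7
ROUND(AVG, 2) = ROUND(500000 / 7, 2) = 71428.57

71428.57


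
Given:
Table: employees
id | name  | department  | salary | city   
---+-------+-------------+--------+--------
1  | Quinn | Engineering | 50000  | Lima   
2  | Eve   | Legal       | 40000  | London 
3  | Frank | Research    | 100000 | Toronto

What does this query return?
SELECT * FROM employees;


SELECT * returns all 3 rows with all columns

3 rows:
1, Quinn, Engineering, 50000, Lima
2, Eve, Legal, 40000, London
3, Frank, Research, 100000, Toronto


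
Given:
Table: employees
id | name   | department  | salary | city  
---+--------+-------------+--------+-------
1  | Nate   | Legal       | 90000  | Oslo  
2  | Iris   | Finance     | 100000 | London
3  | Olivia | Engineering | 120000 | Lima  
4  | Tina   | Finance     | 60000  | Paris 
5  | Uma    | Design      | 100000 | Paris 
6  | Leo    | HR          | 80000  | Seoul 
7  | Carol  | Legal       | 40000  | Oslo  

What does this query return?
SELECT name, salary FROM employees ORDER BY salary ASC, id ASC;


Sorting by salary ASC, then id ASC for ties

7 rows:
Carol, 40000
Tina, 60000
Leo, 80000
Nate, 90000
Iris, 100000
Uma, 100000
Olivia, 120000


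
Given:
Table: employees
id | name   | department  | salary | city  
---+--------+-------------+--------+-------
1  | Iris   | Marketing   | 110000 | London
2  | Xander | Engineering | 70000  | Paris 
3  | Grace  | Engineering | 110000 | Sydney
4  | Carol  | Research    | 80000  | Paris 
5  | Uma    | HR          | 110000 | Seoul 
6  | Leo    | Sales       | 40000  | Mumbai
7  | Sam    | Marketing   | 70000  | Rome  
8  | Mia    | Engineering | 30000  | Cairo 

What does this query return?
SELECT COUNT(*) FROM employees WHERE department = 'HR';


Counting rows where department = 'HR'
  Uma -> MATCH


1


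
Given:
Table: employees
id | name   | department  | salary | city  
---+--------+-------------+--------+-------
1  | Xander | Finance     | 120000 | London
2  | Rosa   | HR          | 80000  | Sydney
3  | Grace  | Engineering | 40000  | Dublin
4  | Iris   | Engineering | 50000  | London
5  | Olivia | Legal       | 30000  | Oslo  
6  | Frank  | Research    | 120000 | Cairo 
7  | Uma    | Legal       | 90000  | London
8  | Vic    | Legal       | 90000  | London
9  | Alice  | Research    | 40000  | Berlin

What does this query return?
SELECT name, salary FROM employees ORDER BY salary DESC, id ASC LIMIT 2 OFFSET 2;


Sort by salary DESC (id ASC tiebreak), then skip 2 and take 2
Rows 3 through 4

2 rows:
Uma, 90000
Vic, 90000


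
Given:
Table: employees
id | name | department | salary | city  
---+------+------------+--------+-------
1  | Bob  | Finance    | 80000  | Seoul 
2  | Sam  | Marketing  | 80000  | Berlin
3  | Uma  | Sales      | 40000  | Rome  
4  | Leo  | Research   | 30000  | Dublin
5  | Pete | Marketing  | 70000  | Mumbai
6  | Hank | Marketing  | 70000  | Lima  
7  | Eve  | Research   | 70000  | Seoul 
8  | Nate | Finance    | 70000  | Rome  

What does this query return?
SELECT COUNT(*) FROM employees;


COUNT(*) counts all rows

8


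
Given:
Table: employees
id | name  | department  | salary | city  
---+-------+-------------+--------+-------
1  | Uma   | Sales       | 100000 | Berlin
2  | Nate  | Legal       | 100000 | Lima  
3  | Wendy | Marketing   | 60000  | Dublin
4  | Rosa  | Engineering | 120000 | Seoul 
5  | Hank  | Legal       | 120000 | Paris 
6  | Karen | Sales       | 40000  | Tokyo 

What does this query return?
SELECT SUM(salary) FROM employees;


SUM(salary) = 100000 + 100000 + 60000 + 120000 + 120000 + 40000 = 540000

540000


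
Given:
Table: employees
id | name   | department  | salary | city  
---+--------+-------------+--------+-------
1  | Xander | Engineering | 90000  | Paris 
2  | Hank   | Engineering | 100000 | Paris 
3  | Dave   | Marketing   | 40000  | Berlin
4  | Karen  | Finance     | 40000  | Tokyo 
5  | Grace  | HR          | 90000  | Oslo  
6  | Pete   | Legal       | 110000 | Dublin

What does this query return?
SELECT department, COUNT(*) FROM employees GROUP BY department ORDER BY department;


Assigning each row to its department group:
  Xander -> Engineering
  Hank -> Engineering
  Dave -> Marketing
  Karen -> Finance
  Grace -> HR
  Pete -> Legal


5 groups:
Engineering, 2
Finance, 1
HR, 1
Legal, 1
Marketing, 1


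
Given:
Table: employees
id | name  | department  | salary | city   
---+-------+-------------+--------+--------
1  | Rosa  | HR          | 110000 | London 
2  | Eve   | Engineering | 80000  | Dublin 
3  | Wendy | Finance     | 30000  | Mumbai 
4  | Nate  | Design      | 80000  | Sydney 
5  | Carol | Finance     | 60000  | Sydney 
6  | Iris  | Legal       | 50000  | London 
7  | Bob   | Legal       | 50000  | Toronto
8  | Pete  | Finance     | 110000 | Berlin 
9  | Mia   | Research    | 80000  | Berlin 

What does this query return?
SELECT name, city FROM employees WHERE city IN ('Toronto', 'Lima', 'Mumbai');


Filtering: city IN ('Toronto', 'Lima', 'Mumbai')
Matching: 2 rows

2 rows:
Wendy, Mumbai
Bob, Toronto


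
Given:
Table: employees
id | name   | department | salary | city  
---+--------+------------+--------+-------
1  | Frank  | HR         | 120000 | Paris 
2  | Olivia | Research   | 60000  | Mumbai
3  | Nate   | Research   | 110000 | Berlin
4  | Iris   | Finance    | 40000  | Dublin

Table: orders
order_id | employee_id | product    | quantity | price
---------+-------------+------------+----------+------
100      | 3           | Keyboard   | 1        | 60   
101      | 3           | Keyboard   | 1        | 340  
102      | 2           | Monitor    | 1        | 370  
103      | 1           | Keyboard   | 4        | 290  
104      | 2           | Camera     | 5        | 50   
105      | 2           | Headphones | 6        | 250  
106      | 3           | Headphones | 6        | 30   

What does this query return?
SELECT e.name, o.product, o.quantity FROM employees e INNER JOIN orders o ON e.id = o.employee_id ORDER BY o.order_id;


Joining employees.id = orders.employee_id:
  employee Nate (id=3) -> order Keyboard
  employee Nate (id=3) -> order Keyboard
  employee Olivia (id=2) -> order Monitor
  employee Frank (id=1) -> order Keyboard
  employee Olivia (id=2) -> order Camera
  employee Olivia (id=2) -> order Headphones
  employee Nate (id=3) -> order Headphones


7 rows:
Nate, Keyboard, 1
Nate, Keyboard, 1
Olivia, Monitor, 1
Frank, Keyboard, 4
Olivia, Camera, 5
Olivia, Headphones, 6
Nate, Headphones, 6


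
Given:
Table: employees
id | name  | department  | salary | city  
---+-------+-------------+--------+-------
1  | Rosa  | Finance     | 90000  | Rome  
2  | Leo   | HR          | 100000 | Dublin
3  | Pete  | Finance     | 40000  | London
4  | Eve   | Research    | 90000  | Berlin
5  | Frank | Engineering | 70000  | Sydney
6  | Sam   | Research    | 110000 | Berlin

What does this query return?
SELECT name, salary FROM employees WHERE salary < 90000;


Filtering: salary < 90000
Matching: 2 rows

2 rows:
Pete, 40000
Frank, 70000


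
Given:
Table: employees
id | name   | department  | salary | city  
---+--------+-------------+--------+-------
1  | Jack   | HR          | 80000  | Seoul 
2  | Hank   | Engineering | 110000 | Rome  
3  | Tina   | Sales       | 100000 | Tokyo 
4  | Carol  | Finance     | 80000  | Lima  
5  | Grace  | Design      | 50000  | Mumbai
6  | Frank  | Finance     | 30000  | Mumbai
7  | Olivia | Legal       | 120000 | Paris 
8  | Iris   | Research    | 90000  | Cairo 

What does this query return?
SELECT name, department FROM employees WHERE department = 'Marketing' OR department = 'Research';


Filtering: department = 'Marketing' OR 'Research'
Matching: 1 rows

1 rows:
Iris, Research


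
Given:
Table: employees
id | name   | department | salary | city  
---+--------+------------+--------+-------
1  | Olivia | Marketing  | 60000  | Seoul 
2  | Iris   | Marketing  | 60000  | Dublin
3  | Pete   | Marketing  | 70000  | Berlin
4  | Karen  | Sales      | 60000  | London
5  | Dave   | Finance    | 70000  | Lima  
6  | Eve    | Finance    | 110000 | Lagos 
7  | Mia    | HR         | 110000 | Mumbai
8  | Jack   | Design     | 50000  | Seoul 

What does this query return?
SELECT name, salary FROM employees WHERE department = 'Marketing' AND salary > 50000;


Filtering: department = 'Marketing' AND salary > 50000
Matching: 3 rows

3 rows:
Olivia, 60000
Iris, 60000
Pete, 70000


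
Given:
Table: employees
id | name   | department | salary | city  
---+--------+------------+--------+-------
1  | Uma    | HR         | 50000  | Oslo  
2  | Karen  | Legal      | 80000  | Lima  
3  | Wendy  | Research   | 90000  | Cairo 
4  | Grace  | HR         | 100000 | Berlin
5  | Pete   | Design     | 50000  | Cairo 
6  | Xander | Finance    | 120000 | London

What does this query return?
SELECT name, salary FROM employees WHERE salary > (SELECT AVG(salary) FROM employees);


Subquery: AVG(salary) = 81666.67
Filtering: salary > 81666.67
  Wendy (90000) -> MATCH
  Grace (100000) -> MATCH
  Xander (120000) -> MATCH


3 rows:
Wendy, 90000
Grace, 100000
Xander, 120000


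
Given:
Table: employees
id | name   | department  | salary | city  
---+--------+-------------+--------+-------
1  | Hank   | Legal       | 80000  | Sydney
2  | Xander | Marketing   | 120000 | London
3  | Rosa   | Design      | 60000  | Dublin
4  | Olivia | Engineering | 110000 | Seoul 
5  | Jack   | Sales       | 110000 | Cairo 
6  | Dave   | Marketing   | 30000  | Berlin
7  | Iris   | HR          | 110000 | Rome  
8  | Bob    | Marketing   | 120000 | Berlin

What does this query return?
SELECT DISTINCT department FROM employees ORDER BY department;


All 'department' values (row order): Legal, Marketing, Design, Engineering, Sales, Marketing, HR, Marketing
Removing duplicates leaves 6 unique value(s).

6 values:
Design
Engineering
HR
Legal
Marketing
Sales


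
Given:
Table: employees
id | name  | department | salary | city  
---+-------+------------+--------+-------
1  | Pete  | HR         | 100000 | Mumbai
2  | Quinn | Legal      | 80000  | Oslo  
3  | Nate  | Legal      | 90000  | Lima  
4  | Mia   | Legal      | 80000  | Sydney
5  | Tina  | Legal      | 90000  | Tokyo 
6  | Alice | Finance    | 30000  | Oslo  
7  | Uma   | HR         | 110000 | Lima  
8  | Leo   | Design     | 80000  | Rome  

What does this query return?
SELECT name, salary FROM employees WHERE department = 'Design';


Filtering: department = 'Design'
Matching rows: 1

1 rows:
Leo, 80000


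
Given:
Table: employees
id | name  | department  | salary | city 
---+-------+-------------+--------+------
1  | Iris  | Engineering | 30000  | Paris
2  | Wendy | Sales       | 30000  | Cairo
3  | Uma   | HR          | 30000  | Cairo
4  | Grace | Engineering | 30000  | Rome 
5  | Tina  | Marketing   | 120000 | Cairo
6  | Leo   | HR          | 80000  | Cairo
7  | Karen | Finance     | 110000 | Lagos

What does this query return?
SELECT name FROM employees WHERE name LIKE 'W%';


LIKE 'W%' matches names starting with 'W'
Matching: 1

1 rows:
Wendy


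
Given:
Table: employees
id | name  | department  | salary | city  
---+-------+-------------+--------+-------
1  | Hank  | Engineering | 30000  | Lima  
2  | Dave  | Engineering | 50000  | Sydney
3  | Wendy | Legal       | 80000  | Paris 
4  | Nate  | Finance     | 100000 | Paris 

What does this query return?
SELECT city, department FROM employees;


Projecting columns: city, department

4 rows:
Lima, Engineering
Sydney, Engineering
Paris, Legal
Paris, Finance


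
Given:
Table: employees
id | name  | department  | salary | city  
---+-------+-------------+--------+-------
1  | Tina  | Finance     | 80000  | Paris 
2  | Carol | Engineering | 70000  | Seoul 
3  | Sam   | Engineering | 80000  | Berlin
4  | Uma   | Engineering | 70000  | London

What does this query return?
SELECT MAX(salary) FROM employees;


Salaries: 80000, 70000, 80000, 70000
MAX = 80000

80000


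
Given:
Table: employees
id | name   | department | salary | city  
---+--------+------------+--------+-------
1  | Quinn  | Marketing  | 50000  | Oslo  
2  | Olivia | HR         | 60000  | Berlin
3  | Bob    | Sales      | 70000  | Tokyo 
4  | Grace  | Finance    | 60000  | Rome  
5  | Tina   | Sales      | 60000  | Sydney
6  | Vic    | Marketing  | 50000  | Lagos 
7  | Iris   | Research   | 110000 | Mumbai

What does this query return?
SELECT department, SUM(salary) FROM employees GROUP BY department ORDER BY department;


Summing salary within each department:
  Finance: 60000 = 60000
  HR: 60000 = 60000
  Marketing: 50000 + 50000 = 100000
  Research: 110000 = 110000
  Sales: 70000 + 60000 = 130000


5 groups:
Finance, 60000
HR, 60000
Marketing, 100000
Research, 110000
Sales, 130000


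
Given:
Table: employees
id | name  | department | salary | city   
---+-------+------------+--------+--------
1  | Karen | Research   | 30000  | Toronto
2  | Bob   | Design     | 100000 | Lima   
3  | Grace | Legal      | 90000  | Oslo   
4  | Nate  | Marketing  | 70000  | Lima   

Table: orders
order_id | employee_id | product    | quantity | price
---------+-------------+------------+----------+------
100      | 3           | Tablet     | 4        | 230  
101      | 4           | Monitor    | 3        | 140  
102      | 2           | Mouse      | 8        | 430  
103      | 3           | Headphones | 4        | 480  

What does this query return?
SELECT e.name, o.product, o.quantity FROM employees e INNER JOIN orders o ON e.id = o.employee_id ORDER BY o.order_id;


Joining employees.id = orders.employee_id:
  employee Grace (id=3) -> order Tablet
  employee Nate (id=4) -> order Monitor
  employee Bob (id=2) -> order Mouse
  employee Grace (id=3) -> order Headphones


4 rows:
Grace, Tablet, 4
Nate, Monitor, 3
Bob, Mouse, 8
Grace, Headphones, 4


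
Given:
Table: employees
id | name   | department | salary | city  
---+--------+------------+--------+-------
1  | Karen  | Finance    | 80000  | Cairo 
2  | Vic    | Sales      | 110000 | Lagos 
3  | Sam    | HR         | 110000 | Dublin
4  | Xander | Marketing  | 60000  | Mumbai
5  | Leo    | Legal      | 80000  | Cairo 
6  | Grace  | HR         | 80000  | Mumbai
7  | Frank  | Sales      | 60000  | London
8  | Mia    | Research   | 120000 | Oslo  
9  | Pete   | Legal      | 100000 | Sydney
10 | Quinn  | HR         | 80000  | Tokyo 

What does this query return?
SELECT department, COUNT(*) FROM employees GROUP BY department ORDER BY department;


Assigning each row to its department group:
  Karen -> Finance
  Vic -> Sales
  Sam -> HR
  Xander -> Marketing
  Leo -> Legal
  Grace -> HR
  Frank -> Sales
  Mia -> Research
  Pete -> Legal
  Quinn -> HR


6 groups:
Finance, 1
HR, 3
Legal, 2
Marketing, 1
Research, 1
Sales, 2


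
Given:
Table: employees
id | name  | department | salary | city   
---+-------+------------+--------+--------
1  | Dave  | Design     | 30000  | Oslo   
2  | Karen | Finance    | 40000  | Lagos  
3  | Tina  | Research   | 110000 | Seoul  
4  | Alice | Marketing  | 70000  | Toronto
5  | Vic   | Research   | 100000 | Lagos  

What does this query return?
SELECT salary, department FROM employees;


Projecting columns: salary, department

5 rows:
30000, Design
40000, Finance
110000, Research
70000, Marketing
100000, Research


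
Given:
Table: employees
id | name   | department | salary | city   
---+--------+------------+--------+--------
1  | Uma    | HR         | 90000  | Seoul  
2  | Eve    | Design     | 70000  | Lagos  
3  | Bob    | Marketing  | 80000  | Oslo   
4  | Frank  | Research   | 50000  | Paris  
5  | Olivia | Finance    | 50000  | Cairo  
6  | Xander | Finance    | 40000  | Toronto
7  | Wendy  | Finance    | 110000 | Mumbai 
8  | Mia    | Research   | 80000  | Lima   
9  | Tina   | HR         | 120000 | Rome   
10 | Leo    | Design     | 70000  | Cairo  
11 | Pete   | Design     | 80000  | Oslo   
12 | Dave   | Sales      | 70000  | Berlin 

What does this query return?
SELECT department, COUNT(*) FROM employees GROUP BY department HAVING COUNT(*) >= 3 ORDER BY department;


Groups with count >= 3:
  Design: 3 -> PASS
  Finance: 3 -> PASS
  HR: 2 -> filtered out
  Marketing: 1 -> filtered out
  Research: 2 -> filtered out
  Sales: 1 -> filtered out


2 groups:
Design, 3
Finance, 3


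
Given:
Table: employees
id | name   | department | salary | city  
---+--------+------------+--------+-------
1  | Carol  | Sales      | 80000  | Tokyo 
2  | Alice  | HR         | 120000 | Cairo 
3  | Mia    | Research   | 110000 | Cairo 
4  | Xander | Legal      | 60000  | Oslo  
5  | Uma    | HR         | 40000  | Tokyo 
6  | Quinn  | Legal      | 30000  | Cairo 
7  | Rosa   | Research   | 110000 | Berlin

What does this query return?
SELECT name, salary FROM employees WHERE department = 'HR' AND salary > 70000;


Filtering: department = 'HR' AND salary > 70000
Matching: 1 rows

1 rows:
Alice, 120000


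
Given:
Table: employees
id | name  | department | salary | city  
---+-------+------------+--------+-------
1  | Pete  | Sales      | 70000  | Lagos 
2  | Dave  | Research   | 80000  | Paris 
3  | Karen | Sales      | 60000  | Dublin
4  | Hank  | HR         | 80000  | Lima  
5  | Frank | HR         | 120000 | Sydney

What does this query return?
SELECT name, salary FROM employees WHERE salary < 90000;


Filtering: salary < 90000
Matching: 4 rows

4 rows:
Pete, 70000
Dave, 80000
Karen, 60000
Hank, 80000


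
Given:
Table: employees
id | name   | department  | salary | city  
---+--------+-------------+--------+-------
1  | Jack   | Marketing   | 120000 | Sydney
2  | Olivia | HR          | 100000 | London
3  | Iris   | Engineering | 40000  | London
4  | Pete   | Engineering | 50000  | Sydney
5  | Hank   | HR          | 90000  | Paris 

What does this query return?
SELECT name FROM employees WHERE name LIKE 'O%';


LIKE 'O%' matches names starting with 'O'
Matching: 1

1 rows:
Olivia


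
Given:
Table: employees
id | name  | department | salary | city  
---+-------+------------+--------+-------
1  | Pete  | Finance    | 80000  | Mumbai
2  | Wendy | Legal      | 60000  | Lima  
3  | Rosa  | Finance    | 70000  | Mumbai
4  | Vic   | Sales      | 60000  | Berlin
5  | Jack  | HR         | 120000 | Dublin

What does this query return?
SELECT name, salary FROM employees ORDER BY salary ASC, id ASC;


Sorting by salary ASC, then id ASC for ties

5 rows:
Wendy, 60000
Vic, 60000
Rosa, 70000
Pete, 80000
Jack, 120000


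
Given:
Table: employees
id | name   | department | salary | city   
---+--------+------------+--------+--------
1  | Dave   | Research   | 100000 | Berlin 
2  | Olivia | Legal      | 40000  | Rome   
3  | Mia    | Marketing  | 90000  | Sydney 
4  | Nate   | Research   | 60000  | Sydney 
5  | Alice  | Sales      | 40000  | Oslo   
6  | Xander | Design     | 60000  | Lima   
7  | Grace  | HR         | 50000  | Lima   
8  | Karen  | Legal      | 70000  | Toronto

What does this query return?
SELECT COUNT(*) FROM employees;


COUNT(*) counts all rows

8


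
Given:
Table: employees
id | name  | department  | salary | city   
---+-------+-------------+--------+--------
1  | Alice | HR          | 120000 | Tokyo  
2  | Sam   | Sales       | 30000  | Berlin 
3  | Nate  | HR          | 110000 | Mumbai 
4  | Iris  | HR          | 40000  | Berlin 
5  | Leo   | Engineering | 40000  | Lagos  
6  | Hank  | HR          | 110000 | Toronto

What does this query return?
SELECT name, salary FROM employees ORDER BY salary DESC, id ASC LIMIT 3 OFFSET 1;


Sort by salary DESC (id ASC tiebreak), then skip 1 and take 3
Rows 2 through 4

3 rows:
Nate, 110000
Hank, 110000
Iris, 40000


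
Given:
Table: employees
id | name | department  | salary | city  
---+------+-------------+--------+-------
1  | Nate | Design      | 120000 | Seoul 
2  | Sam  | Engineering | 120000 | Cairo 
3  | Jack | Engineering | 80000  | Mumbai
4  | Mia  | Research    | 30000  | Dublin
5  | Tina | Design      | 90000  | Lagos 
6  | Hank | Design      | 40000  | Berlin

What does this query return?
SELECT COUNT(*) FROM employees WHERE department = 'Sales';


Counting rows where department = 'Sales'


0


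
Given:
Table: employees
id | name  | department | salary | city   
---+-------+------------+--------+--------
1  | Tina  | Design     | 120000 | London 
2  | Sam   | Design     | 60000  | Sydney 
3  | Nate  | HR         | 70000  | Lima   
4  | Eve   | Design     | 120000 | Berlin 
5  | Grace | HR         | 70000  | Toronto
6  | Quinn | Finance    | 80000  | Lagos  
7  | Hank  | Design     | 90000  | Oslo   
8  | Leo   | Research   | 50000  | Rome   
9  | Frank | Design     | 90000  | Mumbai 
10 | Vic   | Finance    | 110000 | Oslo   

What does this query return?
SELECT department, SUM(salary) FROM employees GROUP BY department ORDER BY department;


Summing salary within each department:
  Design: 120000 + 60000 + 120000 + 90000 + 90000 = 480000
  Finance: 80000 + 110000 = 190000
  HR: 70000 + 70000 = 140000
  Research: 50000 = 50000


4 groups:
Design, 480000
Finance, 190000
HR, 140000
Research, 50000


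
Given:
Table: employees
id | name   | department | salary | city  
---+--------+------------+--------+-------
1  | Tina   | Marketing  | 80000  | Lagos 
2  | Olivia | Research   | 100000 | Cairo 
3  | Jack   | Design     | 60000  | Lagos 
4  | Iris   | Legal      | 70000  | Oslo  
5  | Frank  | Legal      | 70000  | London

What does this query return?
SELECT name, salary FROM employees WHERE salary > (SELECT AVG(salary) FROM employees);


Subquery: AVG(salary) = 76000.0
Filtering: salary > 76000.0
  Tina (80000) -> MATCH
  Olivia (100000) -> MATCH


2 rows:
Tina, 80000
Olivia, 100000


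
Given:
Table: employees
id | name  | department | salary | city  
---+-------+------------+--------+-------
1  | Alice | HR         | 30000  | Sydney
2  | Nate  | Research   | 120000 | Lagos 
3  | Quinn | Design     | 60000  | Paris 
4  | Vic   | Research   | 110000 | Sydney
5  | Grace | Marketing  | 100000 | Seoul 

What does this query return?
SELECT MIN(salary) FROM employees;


Salaries: 30000, 120000, 60000, 110000, 100000
MIN = 30000

30000


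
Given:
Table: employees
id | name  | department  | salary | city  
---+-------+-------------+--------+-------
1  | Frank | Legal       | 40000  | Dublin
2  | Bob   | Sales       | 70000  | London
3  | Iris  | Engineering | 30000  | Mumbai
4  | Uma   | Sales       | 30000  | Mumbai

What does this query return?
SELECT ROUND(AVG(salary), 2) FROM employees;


SUM(salary) = 170000
COUNT = 4
ROUND(AVG, 2) = ROUND(170000 / 4, 2) = 42500.0

42500.0


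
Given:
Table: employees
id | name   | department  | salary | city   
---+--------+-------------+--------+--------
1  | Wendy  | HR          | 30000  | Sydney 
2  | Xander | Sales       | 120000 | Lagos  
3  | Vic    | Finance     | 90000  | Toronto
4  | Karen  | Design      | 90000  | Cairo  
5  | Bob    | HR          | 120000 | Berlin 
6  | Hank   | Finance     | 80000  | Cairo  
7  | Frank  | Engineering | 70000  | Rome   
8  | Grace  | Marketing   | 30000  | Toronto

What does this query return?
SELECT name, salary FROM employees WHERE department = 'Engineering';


Filtering: department = 'Engineering'
Matching rows: 1

1 rows:
Frank, 70000
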